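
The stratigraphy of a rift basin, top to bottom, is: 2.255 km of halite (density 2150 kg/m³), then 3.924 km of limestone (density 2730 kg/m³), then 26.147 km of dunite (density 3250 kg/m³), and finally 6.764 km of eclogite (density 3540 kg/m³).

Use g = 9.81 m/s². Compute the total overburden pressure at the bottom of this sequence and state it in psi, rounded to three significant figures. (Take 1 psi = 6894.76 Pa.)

halite: 2150 kg/m³ × 9.81 m/s² × 2255 m = 4.756×10^7 Pa = 6898 psi
limestone: 2730 kg/m³ × 9.81 m/s² × 3924 m = 1.051×10^8 Pa = 15242 psi
dunite: 3250 kg/m³ × 9.81 m/s² × 26147 m = 8.336×10^8 Pa = 1.209×10^5 psi
eclogite: 3540 kg/m³ × 9.81 m/s² × 6764 m = 2.349×10^8 Pa = 34069 psi
Total = 6898 + 15242 + 1.209×10^5 + 34069 = 1.7712×10^5 psi

177000 psi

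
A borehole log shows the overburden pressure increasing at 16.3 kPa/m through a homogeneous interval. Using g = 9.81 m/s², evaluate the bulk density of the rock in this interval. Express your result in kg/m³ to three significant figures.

ρ = (dP/dz)/g = 16.3 kPa/m / 9.81 m/s² = 16300 Pa/m / 9.81 m/s² = 1661.6 kg/m³

1660 kg/m³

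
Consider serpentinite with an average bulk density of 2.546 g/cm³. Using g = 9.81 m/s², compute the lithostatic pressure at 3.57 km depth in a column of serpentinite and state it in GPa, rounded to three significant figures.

0.0892 GPa

serpentinite: 2546 kg/m³ × 9.81 m/s² × 3570 m = 8.917×10^7 Pa = 0.08917 GPa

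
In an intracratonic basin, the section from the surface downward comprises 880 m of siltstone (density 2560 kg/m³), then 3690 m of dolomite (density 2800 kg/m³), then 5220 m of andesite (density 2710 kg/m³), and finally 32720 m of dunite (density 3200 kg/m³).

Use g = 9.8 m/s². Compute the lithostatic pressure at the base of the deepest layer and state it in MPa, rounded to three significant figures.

1290 MPa

siltstone: 2560 kg/m³ × 9.8 m/s² × 880 m = 2.208×10^7 Pa = 22.08 MPa
dolomite: 2800 kg/m³ × 9.8 m/s² × 3690 m = 1.013×10^8 Pa = 101.3 MPa
andesite: 2710 kg/m³ × 9.8 m/s² × 5220 m = 1.386×10^8 Pa = 138.6 MPa
dunite: 3200 kg/m³ × 9.8 m/s² × 32720 m = 1.026×10^9 Pa = 1026 MPa
Total = 22.08 + 101.3 + 138.6 + 1026 = 1288.1 MPa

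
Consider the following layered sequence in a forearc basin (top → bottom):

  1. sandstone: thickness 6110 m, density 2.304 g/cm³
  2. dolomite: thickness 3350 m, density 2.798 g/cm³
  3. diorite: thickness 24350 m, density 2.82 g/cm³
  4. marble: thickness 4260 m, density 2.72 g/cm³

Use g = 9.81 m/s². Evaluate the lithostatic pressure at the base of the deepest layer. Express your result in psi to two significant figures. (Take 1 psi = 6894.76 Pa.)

sandstone: 2304 kg/m³ × 9.81 m/s² × 6110 m = 1.381×10^8 Pa = 20030 psi
dolomite: 2798 kg/m³ × 9.81 m/s² × 3350 m = 9.195×10^7 Pa = 13337 psi
diorite: 2820 kg/m³ × 9.81 m/s² × 24350 m = 6.736×10^8 Pa = 97701 psi
marble: 2720 kg/m³ × 9.81 m/s² × 4260 m = 1.137×10^8 Pa = 16487 psi
Total = 20030 + 13337 + 97701 + 16487 = 1.4755×10^5 psi

150000 psi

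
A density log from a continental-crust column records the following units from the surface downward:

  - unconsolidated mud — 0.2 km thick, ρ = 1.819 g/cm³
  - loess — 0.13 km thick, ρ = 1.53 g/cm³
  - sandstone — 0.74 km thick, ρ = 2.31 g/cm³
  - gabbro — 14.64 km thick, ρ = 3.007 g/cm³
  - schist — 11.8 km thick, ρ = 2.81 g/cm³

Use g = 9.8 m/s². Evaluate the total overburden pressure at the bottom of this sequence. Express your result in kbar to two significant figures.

7.8 kbar

unconsolidated mud: 1819 kg/m³ × 9.8 m/s² × 200 m = 3.565×10^6 Pa = 0.03565 kbar
loess: 1530 kg/m³ × 9.8 m/s² × 130 m = 1.949×10^6 Pa = 0.01949 kbar
sandstone: 2310 kg/m³ × 9.8 m/s² × 740 m = 1.675×10^7 Pa = 0.1675 kbar
gabbro: 3007 kg/m³ × 9.8 m/s² × 14640 m = 4.314×10^8 Pa = 4.314 kbar
schist: 2810 kg/m³ × 9.8 m/s² × 11800 m = 3.249×10^8 Pa = 3.249 kbar
Total = 0.03565 + 0.01949 + 0.1675 + 4.314 + 3.249 = 7.7864 kbar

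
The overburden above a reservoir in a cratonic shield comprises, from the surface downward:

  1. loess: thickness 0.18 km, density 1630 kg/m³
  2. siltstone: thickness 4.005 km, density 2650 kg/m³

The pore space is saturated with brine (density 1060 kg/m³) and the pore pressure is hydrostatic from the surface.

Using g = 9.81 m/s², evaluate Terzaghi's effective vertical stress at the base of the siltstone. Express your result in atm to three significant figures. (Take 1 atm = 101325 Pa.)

626 atm

Overburden (lithostatic) stress σ_v:
loess: 1630 kg/m³ × 9.81 m/s² × 180 m = 2.878×10^6 Pa = 2.878 MPa
siltstone: 2650 kg/m³ × 9.81 m/s² × 4005 m = 1.041×10^8 Pa = 104.1 MPa
Total = 2.878 + 104.1 = 106.99 MPa
Pore pressure P_p = 1060 kg/m³ × 9.81 m/s² × 4185 m = 4.352×10^7 Pa = 43.52 MPa
Effective stress σ' = σ_v − P_p = 107.0 − 43.52 = 63.476 MPa = 626.46 atm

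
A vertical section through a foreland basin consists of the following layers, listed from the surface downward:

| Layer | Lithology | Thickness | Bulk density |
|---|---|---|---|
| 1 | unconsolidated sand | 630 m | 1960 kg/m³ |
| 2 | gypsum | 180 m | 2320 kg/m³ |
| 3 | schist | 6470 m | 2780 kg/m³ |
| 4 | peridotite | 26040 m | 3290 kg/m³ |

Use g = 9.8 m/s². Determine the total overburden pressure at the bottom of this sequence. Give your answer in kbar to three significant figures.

unconsolidated sand: 1960 kg/m³ × 9.8 m/s² × 630 m = 1.210×10^7 Pa = 0.1210 kbar
gypsum: 2320 kg/m³ × 9.8 m/s² × 180 m = 4.092×10^6 Pa = 0.04092 kbar
schist: 2780 kg/m³ × 9.8 m/s² × 6470 m = 1.763×10^8 Pa = 1.763 kbar
peridotite: 3290 kg/m³ × 9.8 m/s² × 26040 m = 8.396×10^8 Pa = 8.396 kbar
Total = 0.1210 + 0.04092 + 1.763 + 8.396 = 10.320 kbar

10.3 kbar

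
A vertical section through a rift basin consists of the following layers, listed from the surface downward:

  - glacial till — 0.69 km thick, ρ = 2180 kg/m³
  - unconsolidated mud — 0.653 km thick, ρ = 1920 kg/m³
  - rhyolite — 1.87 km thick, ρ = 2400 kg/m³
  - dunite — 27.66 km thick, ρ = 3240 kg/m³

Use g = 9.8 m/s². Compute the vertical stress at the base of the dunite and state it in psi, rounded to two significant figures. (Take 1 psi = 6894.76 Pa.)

glacial till: 2180 kg/m³ × 9.8 m/s² × 690 m = 1.474×10^7 Pa = 2138 psi
unconsolidated mud: 1920 kg/m³ × 9.8 m/s² × 653 m = 1.229×10^7 Pa = 1782 psi
rhyolite: 2400 kg/m³ × 9.8 m/s² × 1870 m = 4.398×10^7 Pa = 6379 psi
dunite: 3240 kg/m³ × 9.8 m/s² × 27660 m = 8.783×10^8 Pa = 1.274×10^5 psi
Total = 2138 + 1782 + 6379 + 1.274×10^5 = 1.3768×10^5 psi

140000 psi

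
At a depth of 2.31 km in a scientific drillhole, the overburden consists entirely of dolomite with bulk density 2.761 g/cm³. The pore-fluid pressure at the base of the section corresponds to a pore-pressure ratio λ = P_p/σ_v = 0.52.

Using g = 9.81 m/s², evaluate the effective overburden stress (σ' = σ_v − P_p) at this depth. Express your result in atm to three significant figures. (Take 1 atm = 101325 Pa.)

296 atm

Overburden (lithostatic) stress σ_v:
dolomite: 2761 kg/m³ × 9.81 m/s² × 2310 m = 6.257×10^7 Pa = 62.57 MPa
Pore pressure P_p = λ·σ_v = 0.52 × 62.57 MPa = 32.53 MPa
Effective stress σ' = σ_v − P_p = 62.57 − 32.53 = 30.032 MPa = 296.40 atm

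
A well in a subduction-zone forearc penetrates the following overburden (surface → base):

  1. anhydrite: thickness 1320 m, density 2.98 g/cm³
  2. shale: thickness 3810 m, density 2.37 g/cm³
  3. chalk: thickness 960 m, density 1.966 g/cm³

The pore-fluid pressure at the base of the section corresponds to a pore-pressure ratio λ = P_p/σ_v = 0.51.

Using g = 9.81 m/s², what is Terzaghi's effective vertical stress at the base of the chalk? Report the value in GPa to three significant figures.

Overburden (lithostatic) stress σ_v:
anhydrite: 2980 kg/m³ × 9.81 m/s² × 1320 m = 3.859×10^7 Pa = 38.59 MPa
shale: 2370 kg/m³ × 9.81 m/s² × 3810 m = 8.858×10^7 Pa = 88.58 MPa
chalk: 1966 kg/m³ × 9.81 m/s² × 960 m = 1.852×10^7 Pa = 18.52 MPa
Total = 38.59 + 88.58 + 18.52 = 145.68 MPa
Pore pressure P_p = λ·σ_v = 0.51 × 145.7 MPa = 74.30 MPa
Effective stress σ' = σ_v − P_p = 145.7 − 74.30 = 71.386 MPa = 0.071386 GPa

0.0714 GPa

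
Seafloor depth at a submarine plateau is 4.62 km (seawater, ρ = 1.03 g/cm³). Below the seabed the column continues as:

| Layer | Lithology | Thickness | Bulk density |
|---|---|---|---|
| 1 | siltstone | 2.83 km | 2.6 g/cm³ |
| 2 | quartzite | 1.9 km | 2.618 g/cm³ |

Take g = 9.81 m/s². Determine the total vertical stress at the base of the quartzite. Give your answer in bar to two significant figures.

1700 bar

seawater: 1030 kg/m³ × 9.81 m/s² × 4620 m = 4.668×10^7 Pa = 466.8 bar
siltstone: 2600 kg/m³ × 9.81 m/s² × 2830 m = 7.218×10^7 Pa = 721.8 bar
quartzite: 2618 kg/m³ × 9.81 m/s² × 1900 m = 4.880×10^7 Pa = 488.0 bar
Total = 466.8 + 721.8 + 488.0 = 1676.6 bar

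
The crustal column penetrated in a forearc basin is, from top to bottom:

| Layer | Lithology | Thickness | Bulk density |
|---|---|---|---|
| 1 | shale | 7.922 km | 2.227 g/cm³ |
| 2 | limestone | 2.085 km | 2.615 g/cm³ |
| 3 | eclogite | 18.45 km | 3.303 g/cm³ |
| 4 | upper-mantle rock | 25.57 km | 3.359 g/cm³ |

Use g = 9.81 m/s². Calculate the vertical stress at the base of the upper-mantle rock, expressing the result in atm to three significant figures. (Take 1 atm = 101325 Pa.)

16500 atm

shale: 2227 kg/m³ × 9.81 m/s² × 7922 m = 1.731×10^8 Pa = 1708 atm
limestone: 2615 kg/m³ × 9.81 m/s² × 2085 m = 5.349×10^7 Pa = 527.9 atm
eclogite: 3303 kg/m³ × 9.81 m/s² × 18450 m = 5.978×10^8 Pa = 5900 atm
upper-mantle rock: 3359 kg/m³ × 9.81 m/s² × 25570 m = 8.426×10^8 Pa = 8316 atm
Total = 1708 + 527.9 + 5900 + 8316 = 16452 atm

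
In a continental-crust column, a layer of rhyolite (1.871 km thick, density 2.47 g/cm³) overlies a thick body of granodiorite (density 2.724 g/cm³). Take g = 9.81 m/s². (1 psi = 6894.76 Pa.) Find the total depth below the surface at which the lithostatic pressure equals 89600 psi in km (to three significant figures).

23.3 km

Pressure at base of upper layers: 2470×9.81×1871 = 4.534×10^7 Pa = 6575 psi
Remaining pressure to be supplied by granodiorite: 6.178×10^8 − 4.534×10^7 = 5.724×10^8 Pa
Additional depth in granodiorite = 5.724×10^8 Pa / (2724 kg/m³ × 9.81 m/s²) = 21421 m
Total depth = 1871 m + 21421 m = 23292 m
= 23.292 km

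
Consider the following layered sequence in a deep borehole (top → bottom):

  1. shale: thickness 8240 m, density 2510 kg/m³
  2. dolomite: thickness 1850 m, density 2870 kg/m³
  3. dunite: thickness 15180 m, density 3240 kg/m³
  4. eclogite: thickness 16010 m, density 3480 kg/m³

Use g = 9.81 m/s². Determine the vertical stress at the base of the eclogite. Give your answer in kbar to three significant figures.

shale: 2510 kg/m³ × 9.81 m/s² × 8240 m = 2.029×10^8 Pa = 2.029 kbar
dolomite: 2870 kg/m³ × 9.81 m/s² × 1850 m = 5.209×10^7 Pa = 0.5209 kbar
dunite: 3240 kg/m³ × 9.81 m/s² × 15180 m = 4.825×10^8 Pa = 4.825 kbar
eclogite: 3480 kg/m³ × 9.81 m/s² × 16010 m = 5.466×10^8 Pa = 5.466 kbar
Total = 2.029 + 0.5209 + 4.825 + 5.466 = 12.840 kbar

12.8 kbar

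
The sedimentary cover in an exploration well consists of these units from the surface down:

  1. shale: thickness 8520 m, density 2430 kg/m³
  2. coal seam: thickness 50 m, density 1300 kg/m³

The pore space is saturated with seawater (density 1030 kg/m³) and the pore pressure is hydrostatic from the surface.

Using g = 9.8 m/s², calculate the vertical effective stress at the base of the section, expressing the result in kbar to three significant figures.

Overburden (lithostatic) stress σ_v:
shale: 2430 kg/m³ × 9.8 m/s² × 8520 m = 2.029×10^8 Pa = 202.9 MPa
coal seam: 1300 kg/m³ × 9.8 m/s² × 50 m = 6.370×10^5 Pa = 0.6370 MPa
Total = 202.9 + 0.6370 = 203.53 MPa
Pore pressure P_p = 1030 kg/m³ × 9.8 m/s² × 8570 m = 8.651×10^7 Pa = 86.51 MPa
Effective stress σ' = σ_v − P_p = 203.5 − 86.51 = 117.03 MPa = 1.1703 kbar

1.17 kbar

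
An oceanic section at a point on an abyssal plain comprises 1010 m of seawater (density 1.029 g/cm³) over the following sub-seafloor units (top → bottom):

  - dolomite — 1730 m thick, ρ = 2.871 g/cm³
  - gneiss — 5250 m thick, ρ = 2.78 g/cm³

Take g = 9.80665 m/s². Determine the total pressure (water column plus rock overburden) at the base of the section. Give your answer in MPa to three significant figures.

seawater: 1029 kg/m³ × 9.80665 m/s² × 1010 m = 1.019×10^7 Pa = 10.19 MPa
dolomite: 2871 kg/m³ × 9.80665 m/s² × 1730 m = 4.871×10^7 Pa = 48.71 MPa
gneiss: 2780 kg/m³ × 9.80665 m/s² × 5250 m = 1.431×10^8 Pa = 143.1 MPa
Total = 10.19 + 48.71 + 143.1 = 202.03 MPa

202 MPa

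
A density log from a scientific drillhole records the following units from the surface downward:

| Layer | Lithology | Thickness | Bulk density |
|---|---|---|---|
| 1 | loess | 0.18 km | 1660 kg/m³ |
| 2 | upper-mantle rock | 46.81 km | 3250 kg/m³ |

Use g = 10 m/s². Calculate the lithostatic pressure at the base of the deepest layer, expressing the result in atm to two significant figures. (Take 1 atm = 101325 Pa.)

loess: 1660 kg/m³ × 10 m/s² × 180 m = 2.988×10^6 Pa = 29.49 atm
upper-mantle rock: 3250 kg/m³ × 10 m/s² × 46810 m = 1.521×10^9 Pa = 15014 atm
Total = 29.49 + 15014 = 15044 atm

15000 atm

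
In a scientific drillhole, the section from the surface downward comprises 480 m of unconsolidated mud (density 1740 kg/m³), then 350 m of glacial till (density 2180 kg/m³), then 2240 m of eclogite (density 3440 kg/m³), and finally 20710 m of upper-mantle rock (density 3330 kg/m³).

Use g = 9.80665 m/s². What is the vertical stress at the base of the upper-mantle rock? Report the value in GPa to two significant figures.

0.77 GPa

unconsolidated mud: 1740 kg/m³ × 9.80665 m/s² × 480 m = 8.191×10^6 Pa = 8.191×10^-3 GPa
glacial till: 2180 kg/m³ × 9.80665 m/s² × 350 m = 7.482×10^6 Pa = 7.482×10^-3 GPa
eclogite: 3440 kg/m³ × 9.80665 m/s² × 2240 m = 7.557×10^7 Pa = 0.07557 GPa
upper-mantle rock: 3330 kg/m³ × 9.80665 m/s² × 20710 m = 6.763×10^8 Pa = 0.6763 GPa
Total = 8.191×10^-3 + 7.482×10^-3 + 0.07557 + 0.6763 = 0.76755 GPa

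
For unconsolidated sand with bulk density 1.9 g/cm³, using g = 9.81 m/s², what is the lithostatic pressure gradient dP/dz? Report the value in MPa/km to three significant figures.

dP/dz = ρg = 1900 kg/m³ × 9.81 m/s² = 18639 Pa/m
= 18639 Pa/m × (1 MPa/km / 1000.0 Pa/m) = 18.639 MPa/km

18.6 MPa/km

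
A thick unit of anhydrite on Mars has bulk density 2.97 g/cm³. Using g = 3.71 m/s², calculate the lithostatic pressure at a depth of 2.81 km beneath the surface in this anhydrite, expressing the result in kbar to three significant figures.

anhydrite: 2970 kg/m³ × 3.71 m/s² × 2810 m = 3.096×10^7 Pa = 0.3096 kbar

0.310 kbar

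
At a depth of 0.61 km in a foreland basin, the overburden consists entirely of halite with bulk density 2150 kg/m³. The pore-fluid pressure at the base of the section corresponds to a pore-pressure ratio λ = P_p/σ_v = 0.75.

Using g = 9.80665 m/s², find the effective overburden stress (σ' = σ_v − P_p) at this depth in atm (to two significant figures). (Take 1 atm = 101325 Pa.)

32 atm

Overburden (lithostatic) stress σ_v:
halite: 2150 kg/m³ × 9.80665 m/s² × 610 m = 1.286×10^7 Pa = 12.86 MPa
Pore pressure P_p = λ·σ_v = 0.75 × 12.86 MPa = 9.646 MPa
Effective stress σ' = σ_v − P_p = 12.86 − 9.646 = 3.2154 MPa = 31.733 atm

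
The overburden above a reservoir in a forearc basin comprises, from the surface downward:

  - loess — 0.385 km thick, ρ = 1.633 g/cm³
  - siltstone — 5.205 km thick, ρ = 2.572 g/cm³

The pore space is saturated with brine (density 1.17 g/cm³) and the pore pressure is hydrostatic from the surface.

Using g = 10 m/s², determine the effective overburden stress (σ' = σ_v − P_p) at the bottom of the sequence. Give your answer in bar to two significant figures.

Overburden (lithostatic) stress σ_v:
loess: 1633 kg/m³ × 10 m/s² × 385 m = 6.287×10^6 Pa = 6.287 MPa
siltstone: 2572 kg/m³ × 10 m/s² × 5205 m = 1.339×10^8 Pa = 133.9 MPa
Total = 6.287 + 133.9 = 140.16 MPa
Pore pressure P_p = 1170 kg/m³ × 10 m/s² × 5590 m = 6.540×10^7 Pa = 65.40 MPa
Effective stress σ' = σ_v − P_p = 140.2 − 65.40 = 74.757 MPa = 747.57 bar

750 bar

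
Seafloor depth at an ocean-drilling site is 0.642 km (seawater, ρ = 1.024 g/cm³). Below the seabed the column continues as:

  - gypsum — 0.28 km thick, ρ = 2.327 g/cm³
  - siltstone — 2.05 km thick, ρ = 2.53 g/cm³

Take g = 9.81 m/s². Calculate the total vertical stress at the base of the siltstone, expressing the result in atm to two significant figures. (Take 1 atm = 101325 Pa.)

630 atm

seawater: 1024 kg/m³ × 9.81 m/s² × 642 m = 6.449×10^6 Pa = 63.65 atm
gypsum: 2327 kg/m³ × 9.81 m/s² × 280 m = 6.392×10^6 Pa = 63.08 atm
siltstone: 2530 kg/m³ × 9.81 m/s² × 2050 m = 5.088×10^7 Pa = 502.1 atm
Total = 63.65 + 63.08 + 502.1 = 628.87 atm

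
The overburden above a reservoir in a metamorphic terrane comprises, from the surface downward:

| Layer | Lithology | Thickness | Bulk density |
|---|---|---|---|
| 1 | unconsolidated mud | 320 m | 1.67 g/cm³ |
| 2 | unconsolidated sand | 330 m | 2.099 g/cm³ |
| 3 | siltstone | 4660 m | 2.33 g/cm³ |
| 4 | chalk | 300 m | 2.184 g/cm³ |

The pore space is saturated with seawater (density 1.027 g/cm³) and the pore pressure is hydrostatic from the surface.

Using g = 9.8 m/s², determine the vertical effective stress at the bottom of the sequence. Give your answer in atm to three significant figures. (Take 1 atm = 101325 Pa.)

675 atm

Overburden (lithostatic) stress σ_v:
unconsolidated mud: 1670 kg/m³ × 9.8 m/s² × 320 m = 5.237×10^6 Pa = 5.237 MPa
unconsolidated sand: 2099 kg/m³ × 9.8 m/s² × 330 m = 6.788×10^6 Pa = 6.788 MPa
siltstone: 2330 kg/m³ × 9.8 m/s² × 4660 m = 1.064×10^8 Pa = 106.4 MPa
chalk: 2184 kg/m³ × 9.8 m/s² × 300 m = 6.421×10^6 Pa = 6.421 MPa
Total = 5.237 + 6.788 + 106.4 + 6.421 = 124.85 MPa
Pore pressure P_p = 1027 kg/m³ × 9.8 m/s² × 5610 m = 5.646×10^7 Pa = 56.46 MPa
Effective stress σ' = σ_v − P_p = 124.9 − 56.46 = 68.390 MPa = 674.96 atm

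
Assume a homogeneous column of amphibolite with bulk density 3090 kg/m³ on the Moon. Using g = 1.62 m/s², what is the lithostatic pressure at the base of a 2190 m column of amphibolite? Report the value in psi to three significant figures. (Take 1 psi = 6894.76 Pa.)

1590 psi

amphibolite: 3090 kg/m³ × 1.62 m/s² × 2190 m = 1.096×10^7 Pa = 1590 psi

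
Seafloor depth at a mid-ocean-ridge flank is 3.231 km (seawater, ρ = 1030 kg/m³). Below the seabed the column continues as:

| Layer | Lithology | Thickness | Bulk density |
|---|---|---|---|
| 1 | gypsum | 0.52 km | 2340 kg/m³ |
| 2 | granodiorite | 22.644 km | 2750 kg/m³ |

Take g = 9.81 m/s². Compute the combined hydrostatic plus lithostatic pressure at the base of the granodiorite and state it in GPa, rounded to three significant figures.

seawater: 1030 kg/m³ × 9.81 m/s² × 3231 m = 3.265×10^7 Pa = 0.03265 GPa
gypsum: 2340 kg/m³ × 9.81 m/s² × 520 m = 1.194×10^7 Pa = 0.01194 GPa
granodiorite: 2750 kg/m³ × 9.81 m/s² × 22644 m = 6.109×10^8 Pa = 0.6109 GPa
Total = 0.03265 + 0.01194 + 0.6109 = 0.65546 GPa

0.655 GPa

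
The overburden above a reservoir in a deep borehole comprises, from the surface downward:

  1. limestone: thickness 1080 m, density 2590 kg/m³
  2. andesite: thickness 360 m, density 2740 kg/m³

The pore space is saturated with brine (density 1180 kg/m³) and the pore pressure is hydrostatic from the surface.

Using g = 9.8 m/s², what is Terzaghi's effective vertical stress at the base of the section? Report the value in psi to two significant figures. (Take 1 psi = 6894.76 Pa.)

3000 psi

Overburden (lithostatic) stress σ_v:
limestone: 2590 kg/m³ × 9.8 m/s² × 1080 m = 2.741×10^7 Pa = 27.41 MPa
andesite: 2740 kg/m³ × 9.8 m/s² × 360 m = 9.667×10^6 Pa = 9.667 MPa
Total = 27.41 + 9.667 = 37.079 MPa
Pore pressure P_p = 1180 kg/m³ × 9.8 m/s² × 1440 m = 1.665×10^7 Pa = 16.65 MPa
Effective stress σ' = σ_v − P_p = 37.08 − 16.65 = 20.427 MPa = 2962.7 psi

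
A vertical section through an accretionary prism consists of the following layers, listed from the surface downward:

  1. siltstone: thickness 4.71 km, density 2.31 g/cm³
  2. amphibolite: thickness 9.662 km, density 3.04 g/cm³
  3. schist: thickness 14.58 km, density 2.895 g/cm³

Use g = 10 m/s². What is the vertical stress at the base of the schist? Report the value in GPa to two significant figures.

0.82 GPa

siltstone: 2310 kg/m³ × 10 m/s² × 4710 m = 1.088×10^8 Pa = 0.1088 GPa
amphibolite: 3040 kg/m³ × 10 m/s² × 9662 m = 2.937×10^8 Pa = 0.2937 GPa
schist: 2895 kg/m³ × 10 m/s² × 14580 m = 4.221×10^8 Pa = 0.4221 GPa
Total = 0.1088 + 0.2937 + 0.4221 = 0.82462 GPa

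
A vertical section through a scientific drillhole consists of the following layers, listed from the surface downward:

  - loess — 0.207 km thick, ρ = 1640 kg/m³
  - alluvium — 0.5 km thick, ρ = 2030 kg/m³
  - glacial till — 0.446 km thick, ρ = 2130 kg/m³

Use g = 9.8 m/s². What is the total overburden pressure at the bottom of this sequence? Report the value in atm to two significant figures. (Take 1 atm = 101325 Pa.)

220 atm

loess: 1640 kg/m³ × 9.8 m/s² × 207 m = 3.327×10^6 Pa = 32.83 atm
alluvium: 2030 kg/m³ × 9.8 m/s² × 500 m = 9.947×10^6 Pa = 98.17 atm
glacial till: 2130 kg/m³ × 9.8 m/s² × 446 m = 9.310×10^6 Pa = 91.88 atm
Total = 32.83 + 98.17 + 91.88 = 222.88 atm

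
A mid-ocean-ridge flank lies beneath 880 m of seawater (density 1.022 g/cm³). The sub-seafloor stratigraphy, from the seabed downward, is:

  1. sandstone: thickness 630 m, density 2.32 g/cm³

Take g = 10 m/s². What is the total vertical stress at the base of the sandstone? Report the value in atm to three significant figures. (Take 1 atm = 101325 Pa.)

233 atm

seawater: 1022 kg/m³ × 10 m/s² × 880 m = 8.994×10^6 Pa = 88.76 atm
sandstone: 2320 kg/m³ × 10 m/s² × 630 m = 1.462×10^7 Pa = 144.2 atm
Total = 88.76 + 144.2 = 233.01 atm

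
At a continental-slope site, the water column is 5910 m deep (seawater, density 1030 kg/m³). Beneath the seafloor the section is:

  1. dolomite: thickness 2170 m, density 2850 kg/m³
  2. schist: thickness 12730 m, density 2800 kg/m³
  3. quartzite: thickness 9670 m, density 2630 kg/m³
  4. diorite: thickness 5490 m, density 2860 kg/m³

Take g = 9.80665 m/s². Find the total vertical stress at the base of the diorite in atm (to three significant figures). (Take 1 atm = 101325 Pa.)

8620 atm

seawater: 1030 kg/m³ × 9.80665 m/s² × 5910 m = 5.970×10^7 Pa = 589.2 atm
dolomite: 2850 kg/m³ × 9.80665 m/s² × 2170 m = 6.065×10^7 Pa = 598.6 atm
schist: 2800 kg/m³ × 9.80665 m/s² × 12730 m = 3.495×10^8 Pa = 3450 atm
quartzite: 2630 kg/m³ × 9.80665 m/s² × 9670 m = 2.494×10^8 Pa = 2461 atm
diorite: 2860 kg/m³ × 9.80665 m/s² × 5490 m = 1.540×10^8 Pa = 1520 atm
Total = 589.2 + 598.6 + 3450 + 2461 + 1520 = 8618.6 atm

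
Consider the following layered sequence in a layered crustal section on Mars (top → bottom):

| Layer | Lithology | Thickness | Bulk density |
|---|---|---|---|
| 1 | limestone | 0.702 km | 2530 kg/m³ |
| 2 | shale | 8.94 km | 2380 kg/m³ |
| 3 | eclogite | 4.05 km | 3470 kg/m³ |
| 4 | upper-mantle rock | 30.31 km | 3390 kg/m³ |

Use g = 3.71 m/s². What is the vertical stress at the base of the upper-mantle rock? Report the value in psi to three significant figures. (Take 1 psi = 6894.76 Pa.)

limestone: 2530 kg/m³ × 3.71 m/s² × 702 m = 6.589×10^6 Pa = 955.7 psi
shale: 2380 kg/m³ × 3.71 m/s² × 8940 m = 7.894×10^7 Pa = 11449 psi
eclogite: 3470 kg/m³ × 3.71 m/s² × 4050 m = 5.214×10^7 Pa = 7562 psi
upper-mantle rock: 3390 kg/m³ × 3.71 m/s² × 30310 m = 3.812×10^8 Pa = 55289 psi
Total = 955.7 + 11449 + 7562 + 55289 = 75256 psi

75300 psi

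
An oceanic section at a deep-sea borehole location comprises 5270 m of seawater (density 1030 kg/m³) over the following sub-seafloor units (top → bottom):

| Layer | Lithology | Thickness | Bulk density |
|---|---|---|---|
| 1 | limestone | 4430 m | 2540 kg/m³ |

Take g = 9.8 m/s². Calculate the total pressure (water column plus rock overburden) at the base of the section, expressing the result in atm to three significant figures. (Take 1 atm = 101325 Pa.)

1610 atm

seawater: 1030 kg/m³ × 9.8 m/s² × 5270 m = 5.320×10^7 Pa = 525.0 atm
limestone: 2540 kg/m³ × 9.8 m/s² × 4430 m = 1.103×10^8 Pa = 1088 atm
Total = 525.0 + 1088 = 1613.3 atm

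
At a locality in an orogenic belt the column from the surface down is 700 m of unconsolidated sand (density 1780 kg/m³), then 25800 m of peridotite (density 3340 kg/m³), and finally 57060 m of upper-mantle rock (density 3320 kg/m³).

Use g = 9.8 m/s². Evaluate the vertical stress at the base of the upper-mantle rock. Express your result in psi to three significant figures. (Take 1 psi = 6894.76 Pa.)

unconsolidated sand: 1780 kg/m³ × 9.8 m/s² × 700 m = 1.221×10^7 Pa = 1771 psi
peridotite: 3340 kg/m³ × 9.8 m/s² × 25800 m = 8.445×10^8 Pa = 1.225×10^5 psi
upper-mantle rock: 3320 kg/m³ × 9.8 m/s² × 57060 m = 1.857×10^9 Pa = 2.693×10^5 psi
Total = 1771 + 1.225×10^5 + 2.693×10^5 = 3.9352×10^5 psi

394000 psi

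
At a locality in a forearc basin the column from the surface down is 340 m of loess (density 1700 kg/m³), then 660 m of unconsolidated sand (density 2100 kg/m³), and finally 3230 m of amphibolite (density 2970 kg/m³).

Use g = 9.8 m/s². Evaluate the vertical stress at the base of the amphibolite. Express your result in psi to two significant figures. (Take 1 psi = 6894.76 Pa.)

loess: 1700 kg/m³ × 9.8 m/s² × 340 m = 5.664×10^6 Pa = 821.6 psi
unconsolidated sand: 2100 kg/m³ × 9.8 m/s² × 660 m = 1.358×10^7 Pa = 1970 psi
amphibolite: 2970 kg/m³ × 9.8 m/s² × 3230 m = 9.401×10^7 Pa = 13635 psi
Total = 821.6 + 1970 + 13635 = 16427 psi

16000 psi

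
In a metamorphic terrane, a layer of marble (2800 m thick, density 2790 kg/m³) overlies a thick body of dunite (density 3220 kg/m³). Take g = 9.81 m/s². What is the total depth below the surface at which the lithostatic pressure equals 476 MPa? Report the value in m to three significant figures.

15400 m

Pressure at base of upper layers: 2790×9.81×2800 = 7.664×10^7 Pa = 76.64 MPa
Remaining pressure to be supplied by dunite: 4.760×10^8 − 7.664×10^7 = 3.994×10^8 Pa
Additional depth in dunite = 3.994×10^8 Pa / (3220 kg/m³ × 9.81 m/s²) = 12643 m
Total depth = 2800 m + 12643 m = 15443 m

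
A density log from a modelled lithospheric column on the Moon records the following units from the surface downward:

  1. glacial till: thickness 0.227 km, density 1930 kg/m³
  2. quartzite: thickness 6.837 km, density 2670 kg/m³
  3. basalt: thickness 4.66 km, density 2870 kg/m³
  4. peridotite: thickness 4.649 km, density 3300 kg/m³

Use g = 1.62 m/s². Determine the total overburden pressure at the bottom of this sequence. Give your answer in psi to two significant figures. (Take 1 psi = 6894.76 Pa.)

glacial till: 1930 kg/m³ × 1.62 m/s² × 227 m = 7.097×10^5 Pa = 102.9 psi
quartzite: 2670 kg/m³ × 1.62 m/s² × 6837 m = 2.957×10^7 Pa = 4289 psi
basalt: 2870 kg/m³ × 1.62 m/s² × 4660 m = 2.167×10^7 Pa = 3142 psi
peridotite: 3300 kg/m³ × 1.62 m/s² × 4649 m = 2.485×10^7 Pa = 3605 psi
Total = 102.9 + 4289 + 3142 + 3605 = 11139 psi

11000 psi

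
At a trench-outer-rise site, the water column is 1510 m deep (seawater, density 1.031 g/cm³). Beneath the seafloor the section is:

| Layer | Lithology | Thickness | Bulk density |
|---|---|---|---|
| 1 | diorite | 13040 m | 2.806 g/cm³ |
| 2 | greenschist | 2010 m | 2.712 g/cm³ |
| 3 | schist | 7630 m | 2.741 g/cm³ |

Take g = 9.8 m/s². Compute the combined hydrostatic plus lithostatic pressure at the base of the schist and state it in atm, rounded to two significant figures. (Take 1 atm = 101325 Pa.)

6200 atm

seawater: 1031 kg/m³ × 9.8 m/s² × 1510 m = 1.526×10^7 Pa = 150.6 atm
diorite: 2806 kg/m³ × 9.8 m/s² × 13040 m = 3.586×10^8 Pa = 3539 atm
greenschist: 2712 kg/m³ × 9.8 m/s² × 2010 m = 5.342×10^7 Pa = 527.2 atm
schist: 2741 kg/m³ × 9.8 m/s² × 7630 m = 2.050×10^8 Pa = 2023 atm
Total = 150.6 + 3539 + 527.2 + 2023 = 6239.5 atm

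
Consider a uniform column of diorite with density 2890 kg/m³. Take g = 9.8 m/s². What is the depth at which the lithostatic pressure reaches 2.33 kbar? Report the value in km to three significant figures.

h = P/(ρg) = 2.33 kbar / (2890 kg/m³ × 9.8 m/s²) = 2.330×10^8 Pa / 28322 Pa/m = 8226.8 m
= 8.2268 km

8.23 km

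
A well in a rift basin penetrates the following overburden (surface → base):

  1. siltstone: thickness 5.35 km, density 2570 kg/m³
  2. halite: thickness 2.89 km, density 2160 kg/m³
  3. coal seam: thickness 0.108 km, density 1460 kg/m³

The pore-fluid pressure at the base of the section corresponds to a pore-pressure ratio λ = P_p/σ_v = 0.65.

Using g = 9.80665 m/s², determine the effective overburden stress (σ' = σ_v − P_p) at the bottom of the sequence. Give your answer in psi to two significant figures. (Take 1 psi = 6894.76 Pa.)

10000 psi

Overburden (lithostatic) stress σ_v:
siltstone: 2570 kg/m³ × 9.80665 m/s² × 5350 m = 1.348×10^8 Pa = 134.8 MPa
halite: 2160 kg/m³ × 9.80665 m/s² × 2890 m = 6.122×10^7 Pa = 61.22 MPa
coal seam: 1460 kg/m³ × 9.80665 m/s² × 108 m = 1.546×10^6 Pa = 1.546 MPa
Total = 134.8 + 61.22 + 1.546 = 197.60 MPa
Pore pressure P_p = λ·σ_v = 0.65 × 197.6 MPa = 128.4 MPa
Effective stress σ' = σ_v − P_p = 197.6 − 128.4 = 69.160 MPa = 10031 psi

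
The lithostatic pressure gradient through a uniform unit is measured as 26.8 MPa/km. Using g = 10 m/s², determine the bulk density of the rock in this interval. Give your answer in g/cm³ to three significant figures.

ρ = (dP/dz)/g = 26.8 MPa/km / 10 m/s² = 26800 Pa/m / 10 m/s² = 2680.0 kg/m³
= 2.680 g/cm³

2.68 g/cm³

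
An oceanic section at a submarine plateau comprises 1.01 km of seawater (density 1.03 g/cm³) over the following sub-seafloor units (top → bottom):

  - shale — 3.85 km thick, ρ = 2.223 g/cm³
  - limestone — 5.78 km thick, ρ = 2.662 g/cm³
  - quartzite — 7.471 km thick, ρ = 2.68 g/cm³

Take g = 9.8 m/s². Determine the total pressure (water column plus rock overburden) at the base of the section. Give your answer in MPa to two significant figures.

seawater: 1030 kg/m³ × 9.8 m/s² × 1010 m = 1.019×10^7 Pa = 10.19 MPa
shale: 2223 kg/m³ × 9.8 m/s² × 3850 m = 8.387×10^7 Pa = 83.87 MPa
limestone: 2662 kg/m³ × 9.8 m/s² × 5780 m = 1.508×10^8 Pa = 150.8 MPa
quartzite: 2680 kg/m³ × 9.8 m/s² × 7471 m = 1.962×10^8 Pa = 196.2 MPa
Total = 10.19 + 83.87 + 150.8 + 196.2 = 441.07 MPa

440 MPa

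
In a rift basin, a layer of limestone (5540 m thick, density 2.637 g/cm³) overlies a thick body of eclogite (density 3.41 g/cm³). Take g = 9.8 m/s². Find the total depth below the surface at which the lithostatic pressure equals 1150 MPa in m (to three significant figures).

Pressure at base of upper layers: 2637×9.8×5540 = 1.432×10^8 Pa = 143.2 MPa
Remaining pressure to be supplied by eclogite: 1.150×10^9 − 1.432×10^8 = 1.007×10^9 Pa
Additional depth in eclogite = 1.007×10^9 Pa / (3410 kg/m³ × 9.8 m/s²) = 30128 m
Total depth = 5540 m + 30128 m = 35668 m

35700 m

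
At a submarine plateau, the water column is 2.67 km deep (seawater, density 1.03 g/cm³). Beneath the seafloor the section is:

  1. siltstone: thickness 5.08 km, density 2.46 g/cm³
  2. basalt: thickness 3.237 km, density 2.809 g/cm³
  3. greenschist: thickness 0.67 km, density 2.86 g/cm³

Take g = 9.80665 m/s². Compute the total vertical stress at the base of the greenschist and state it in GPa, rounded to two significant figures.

seawater: 1030 kg/m³ × 9.80665 m/s² × 2670 m = 2.697×10^7 Pa = 0.02697 GPa
siltstone: 2460 kg/m³ × 9.80665 m/s² × 5080 m = 1.226×10^8 Pa = 0.1226 GPa
basalt: 2809 kg/m³ × 9.80665 m/s² × 3237 m = 8.917×10^7 Pa = 0.08917 GPa
greenschist: 2860 kg/m³ × 9.80665 m/s² × 670 m = 1.879×10^7 Pa = 0.01879 GPa
Total = 0.02697 + 0.1226 + 0.08917 + 0.01879 = 0.25748 GPa

0.26 GPa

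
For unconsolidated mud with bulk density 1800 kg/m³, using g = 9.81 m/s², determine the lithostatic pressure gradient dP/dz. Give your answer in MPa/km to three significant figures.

17.7 MPa/km

dP/dz = ρg = 1800 kg/m³ × 9.81 m/s² = 17658 Pa/m
= 17658 Pa/m × (1 MPa/km / 1000.0 Pa/m) = 17.658 MPa/km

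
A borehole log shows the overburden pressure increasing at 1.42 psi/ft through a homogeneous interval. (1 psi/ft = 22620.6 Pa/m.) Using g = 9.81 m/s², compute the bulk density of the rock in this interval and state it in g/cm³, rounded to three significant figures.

ρ = (dP/dz)/g = 1.42 psi/ft / 9.81 m/s² = 32121 Pa/m / 9.81 m/s² = 3274.3 kg/m³
= 3.274 g/cm³

3.27 g/cm³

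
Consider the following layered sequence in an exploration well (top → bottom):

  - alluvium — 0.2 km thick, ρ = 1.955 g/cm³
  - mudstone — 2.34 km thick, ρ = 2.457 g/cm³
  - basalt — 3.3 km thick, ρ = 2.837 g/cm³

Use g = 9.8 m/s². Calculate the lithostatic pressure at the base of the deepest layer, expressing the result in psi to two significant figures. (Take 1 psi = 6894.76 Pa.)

22000 psi

alluvium: 1955 kg/m³ × 9.8 m/s² × 200 m = 3.832×10^6 Pa = 555.8 psi
mudstone: 2457 kg/m³ × 9.8 m/s² × 2340 m = 5.634×10^7 Pa = 8172 psi
basalt: 2837 kg/m³ × 9.8 m/s² × 3300 m = 9.175×10^7 Pa = 13307 psi
Total = 555.8 + 8172 + 13307 = 22035 psi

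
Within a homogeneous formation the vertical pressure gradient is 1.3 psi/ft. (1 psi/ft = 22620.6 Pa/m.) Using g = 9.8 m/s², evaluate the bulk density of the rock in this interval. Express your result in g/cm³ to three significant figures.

3.00 g/cm³

ρ = (dP/dz)/g = 1.3 psi/ft / 9.8 m/s² = 29407 Pa/m / 9.8 m/s² = 3000.7 kg/m³
= 3.001 g/cm³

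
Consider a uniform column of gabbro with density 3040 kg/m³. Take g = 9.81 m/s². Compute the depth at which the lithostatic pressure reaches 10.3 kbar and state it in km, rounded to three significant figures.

h = P/(ρg) = 10.3 kbar / (3040 kg/m³ × 9.81 m/s²) = 1.030×10^9 Pa / 29822 Pa/m = 34538 m
= 34.538 km

34.5 km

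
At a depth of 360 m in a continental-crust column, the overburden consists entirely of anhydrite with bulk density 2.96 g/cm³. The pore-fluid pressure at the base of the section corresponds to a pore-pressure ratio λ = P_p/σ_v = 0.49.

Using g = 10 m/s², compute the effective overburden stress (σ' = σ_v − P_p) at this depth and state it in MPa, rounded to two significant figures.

5.4 MPa

Overburden (lithostatic) stress σ_v:
anhydrite: 2960 kg/m³ × 10 m/s² × 360 m = 1.066×10^7 Pa = 10.66 MPa
Pore pressure P_p = λ·σ_v = 0.49 × 10.66 MPa = 5.221 MPa
Effective stress σ' = σ_v − P_p = 10.66 − 5.221 = 5.4346 MPa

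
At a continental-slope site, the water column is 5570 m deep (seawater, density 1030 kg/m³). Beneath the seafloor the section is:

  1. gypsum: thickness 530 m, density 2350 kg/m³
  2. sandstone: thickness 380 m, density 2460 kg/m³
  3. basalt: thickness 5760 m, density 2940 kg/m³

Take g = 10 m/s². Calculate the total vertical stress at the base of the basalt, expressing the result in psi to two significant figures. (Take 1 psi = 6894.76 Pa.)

seawater: 1030 kg/m³ × 10 m/s² × 5570 m = 5.737×10^7 Pa = 8321 psi
gypsum: 2350 kg/m³ × 10 m/s² × 530 m = 1.246×10^7 Pa = 1806 psi
sandstone: 2460 kg/m³ × 10 m/s² × 380 m = 9.348×10^6 Pa = 1356 psi
basalt: 2940 kg/m³ × 10 m/s² × 5760 m = 1.693×10^8 Pa = 24561 psi
Total = 8321 + 1806 + 1356 + 24561 = 36044 psi

36000 psi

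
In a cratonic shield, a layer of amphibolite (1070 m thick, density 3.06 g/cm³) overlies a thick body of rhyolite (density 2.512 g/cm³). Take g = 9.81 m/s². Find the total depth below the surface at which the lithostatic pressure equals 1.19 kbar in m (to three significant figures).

4600 m

Pressure at base of upper layers: 3060×9.81×1070 = 3.212×10^7 Pa = 0.3212 kbar
Remaining pressure to be supplied by rhyolite: 1.190×10^8 − 3.212×10^7 = 8.688×10^7 Pa
Additional depth in rhyolite = 8.688×10^7 Pa / (2512 kg/m³ × 9.81 m/s²) = 3525.6 m
Total depth = 1070 m + 3525.6 m = 4595.6 m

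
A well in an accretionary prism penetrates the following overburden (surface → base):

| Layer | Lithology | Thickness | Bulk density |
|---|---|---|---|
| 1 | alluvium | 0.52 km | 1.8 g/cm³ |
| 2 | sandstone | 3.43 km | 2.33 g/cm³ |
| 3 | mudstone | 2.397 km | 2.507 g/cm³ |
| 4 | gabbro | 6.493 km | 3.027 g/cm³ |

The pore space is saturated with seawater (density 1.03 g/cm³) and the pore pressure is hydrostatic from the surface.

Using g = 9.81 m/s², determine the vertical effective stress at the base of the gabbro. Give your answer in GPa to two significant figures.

Overburden (lithostatic) stress σ_v:
alluvium: 1800 kg/m³ × 9.81 m/s² × 520 m = 9.182×10^6 Pa = 9.182 MPa
sandstone: 2330 kg/m³ × 9.81 m/s² × 3430 m = 7.840×10^7 Pa = 78.40 MPa
mudstone: 2507 kg/m³ × 9.81 m/s² × 2397 m = 5.895×10^7 Pa = 58.95 MPa
gabbro: 3027 kg/m³ × 9.81 m/s² × 6493 m = 1.928×10^8 Pa = 192.8 MPa
Total = 9.182 + 78.40 + 58.95 + 192.8 = 339.34 MPa
Pore pressure P_p = 1030 kg/m³ × 9.81 m/s² × 12840 m = 1.297×10^8 Pa = 129.7 MPa
Effective stress σ' = σ_v − P_p = 339.3 − 129.7 = 209.60 MPa = 0.20960 GPa

0.21 GPa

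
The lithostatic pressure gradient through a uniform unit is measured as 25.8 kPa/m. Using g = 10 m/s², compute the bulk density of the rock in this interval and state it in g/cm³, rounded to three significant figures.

2.58 g/cm³

ρ = (dP/dz)/g = 25.8 kPa/m / 10 m/s² = 25800 Pa/m / 10 m/s² = 2580.0 kg/m³
= 2.580 g/cm³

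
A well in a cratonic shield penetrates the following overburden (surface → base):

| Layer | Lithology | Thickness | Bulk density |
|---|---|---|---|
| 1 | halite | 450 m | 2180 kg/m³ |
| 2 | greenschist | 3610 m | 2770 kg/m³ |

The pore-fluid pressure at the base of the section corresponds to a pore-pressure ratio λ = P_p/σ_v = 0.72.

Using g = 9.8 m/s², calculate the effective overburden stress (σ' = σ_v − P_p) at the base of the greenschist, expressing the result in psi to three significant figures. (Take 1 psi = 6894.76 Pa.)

4370 psi

Overburden (lithostatic) stress σ_v:
halite: 2180 kg/m³ × 9.8 m/s² × 450 m = 9.614×10^6 Pa = 9.614 MPa
greenschist: 2770 kg/m³ × 9.8 m/s² × 3610 m = 9.800×10^7 Pa = 98.00 MPa
Total = 9.614 + 98.00 = 107.61 MPa
Pore pressure P_p = λ·σ_v = 0.72 × 107.6 MPa = 77.48 MPa
Effective stress σ' = σ_v − P_p = 107.6 − 77.48 = 30.131 MPa = 4370.1 psi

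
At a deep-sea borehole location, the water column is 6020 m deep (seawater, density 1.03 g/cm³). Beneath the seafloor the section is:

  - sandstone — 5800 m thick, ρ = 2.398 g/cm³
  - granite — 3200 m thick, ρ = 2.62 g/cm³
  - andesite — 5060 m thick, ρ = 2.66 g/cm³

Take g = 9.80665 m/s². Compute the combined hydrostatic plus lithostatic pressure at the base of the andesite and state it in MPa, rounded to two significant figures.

seawater: 1030 kg/m³ × 9.80665 m/s² × 6020 m = 6.081×10^7 Pa = 60.81 MPa
sandstone: 2398 kg/m³ × 9.80665 m/s² × 5800 m = 1.364×10^8 Pa = 136.4 MPa
granite: 2620 kg/m³ × 9.80665 m/s² × 3200 m = 8.222×10^7 Pa = 82.22 MPa
andesite: 2660 kg/m³ × 9.80665 m/s² × 5060 m = 1.320×10^8 Pa = 132.0 MPa
Total = 60.81 + 136.4 + 82.22 + 132.0 = 411.41 MPa

410 MPa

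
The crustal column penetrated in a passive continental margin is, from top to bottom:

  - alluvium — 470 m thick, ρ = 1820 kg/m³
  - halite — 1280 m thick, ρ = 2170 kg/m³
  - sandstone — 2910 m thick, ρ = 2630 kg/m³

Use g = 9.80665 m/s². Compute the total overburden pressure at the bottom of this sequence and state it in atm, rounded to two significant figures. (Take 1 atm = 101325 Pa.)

alluvium: 1820 kg/m³ × 9.80665 m/s² × 470 m = 8.389×10^6 Pa = 82.79 atm
halite: 2170 kg/m³ × 9.80665 m/s² × 1280 m = 2.724×10^7 Pa = 268.8 atm
sandstone: 2630 kg/m³ × 9.80665 m/s² × 2910 m = 7.505×10^7 Pa = 740.7 atm
Total = 82.79 + 268.8 + 740.7 = 1092.3 atm

1100 atm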